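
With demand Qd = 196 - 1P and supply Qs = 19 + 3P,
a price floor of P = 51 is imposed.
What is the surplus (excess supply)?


At P = 51:
Qd = 196 - 1*51 = 145
Qs = 19 + 3*51 = 172
Surplus = Qs - Qd = 172 - 145 = 27

27


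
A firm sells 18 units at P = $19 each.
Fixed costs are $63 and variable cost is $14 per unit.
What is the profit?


Total Revenue = P * Q = 19 * 18 = $342
Total Cost = FC + VC*Q = 63 + 14*18 = $315
Profit = TR - TC = 342 - 315 = $27

$27


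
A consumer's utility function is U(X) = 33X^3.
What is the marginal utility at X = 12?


MU = dU/dX = 33*3*X^(3-1)
MU = 99*X^2
At X = 12:
MU = 99 * 12^2
MU = 99 * 144 = 14256

14256


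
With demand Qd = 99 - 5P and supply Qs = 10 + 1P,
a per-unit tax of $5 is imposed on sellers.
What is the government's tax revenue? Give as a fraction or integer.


With tax on sellers, new supply: Qs' = 10 + 1(P - 5)
= 5 + 1P
New equilibrium quantity:
Q_new = 62/3
Tax revenue = tax * Q_new = 5 * 62/3 = 310/3

310/3


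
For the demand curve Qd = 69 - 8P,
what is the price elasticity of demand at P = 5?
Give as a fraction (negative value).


dQ/dP = -8
At P = 5: Q = 69 - 8*5 = 29
E = (dQ/dP)(P/Q) = (-8)(5/29) = -40/29

-40/29


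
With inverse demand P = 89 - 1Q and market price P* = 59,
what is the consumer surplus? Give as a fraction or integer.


Maximum willingness to pay (at Q=0): P_max = 89
Quantity demanded at P* = 59:
Q* = (89 - 59)/1 = 30
CS = (1/2) * Q* * (P_max - P*)
CS = (1/2) * 30 * (89 - 59)
CS = (1/2) * 30 * 30 = 450

450


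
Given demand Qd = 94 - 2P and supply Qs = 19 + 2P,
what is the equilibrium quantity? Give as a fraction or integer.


First find equilibrium price:
94 - 2P = 19 + 2P
P* = 75/4 = 75/4
Then substitute into demand:
Q* = 94 - 2 * 75/4 = 113/2

113/2


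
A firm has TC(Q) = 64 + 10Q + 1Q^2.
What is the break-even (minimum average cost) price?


AC(Q) = 64/Q + 10 + 1Q
To minimize: dAC/dQ = -64/Q^2 + 1 = 0
Q^2 = 64/1 = 64
Q* = 8
Min AC = 64/8 + 10 + 1*8
Min AC = 8 + 10 + 8 = 26

26


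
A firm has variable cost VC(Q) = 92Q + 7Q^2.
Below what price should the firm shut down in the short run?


AVC(Q) = VC(Q)/Q = 92 + 7Q
AVC is increasing in Q, so minimum AVC is at Q -> 0+.
Min AVC = 92
The firm should shut down if P < 92.

92


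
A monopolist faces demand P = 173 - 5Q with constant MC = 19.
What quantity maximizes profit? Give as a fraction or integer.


TR = P*Q = (173 - 5Q)Q = 173Q - 5Q^2
MR = dTR/dQ = 173 - 10Q
Set MR = MC:
173 - 10Q = 19
154 = 10Q
Q* = 154/10 = 77/5

77/5


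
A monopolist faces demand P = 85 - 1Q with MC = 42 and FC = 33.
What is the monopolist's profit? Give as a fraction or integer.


MR = MC: 85 - 2Q = 42
Q* = 43/2
P* = 85 - 1*43/2 = 127/2
Profit = (P* - MC)*Q* - FC
= (127/2 - 42)*43/2 - 33
= 43/2*43/2 - 33
= 1849/4 - 33 = 1717/4

1717/4


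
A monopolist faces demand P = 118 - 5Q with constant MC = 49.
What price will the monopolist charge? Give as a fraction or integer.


MR = 118 - 10Q
Set MR = MC: 118 - 10Q = 49
Q* = 69/10
Substitute into demand:
P* = 118 - 5*69/10 = 167/2

167/2


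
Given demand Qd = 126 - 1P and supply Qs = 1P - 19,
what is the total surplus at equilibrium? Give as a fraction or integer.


Find equilibrium: 126 - 1P = 1P - 19
126 + 19 = 2P
P* = 145/2 = 145/2
Q* = 1*145/2 - 19 = 107/2
Inverse demand: P = 126 - Q/1, so P_max = 126
Inverse supply: P = 19 + Q/1, so P_min = 19
CS = (1/2) * 107/2 * (126 - 145/2) = 11449/8
PS = (1/2) * 107/2 * (145/2 - 19) = 11449/8
TS = CS + PS = 11449/8 + 11449/8 = 11449/4

11449/4


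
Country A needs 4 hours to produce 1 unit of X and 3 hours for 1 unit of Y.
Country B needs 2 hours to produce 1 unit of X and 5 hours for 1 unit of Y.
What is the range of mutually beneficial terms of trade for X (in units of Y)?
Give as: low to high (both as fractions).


Opportunity cost of X for Country A = hours_X / hours_Y = 4/3 = 4/3 units of Y
Opportunity cost of X for Country B = hours_X / hours_Y = 2/5 = 2/5 units of Y
Terms of trade must be between the two opportunity costs.
Range: 2/5 to 4/3

2/5 to 4/3


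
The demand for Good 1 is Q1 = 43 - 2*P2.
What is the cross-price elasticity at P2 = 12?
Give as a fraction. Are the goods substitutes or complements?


dQ1/dP2 = -2
At P2 = 12: Q1 = 43 - 2*12 = 19
Exy = (dQ1/dP2)(P2/Q1) = -2 * 12 / 19 = -24/19
Since Exy < 0, the goods are complements.

-24/19 (complements)


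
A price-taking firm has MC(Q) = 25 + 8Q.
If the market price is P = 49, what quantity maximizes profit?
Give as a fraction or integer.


In perfect competition, profit is maximized where P = MC.
49 = 25 + 8Q
24 = 8Q
Q* = 24/8 = 3

3


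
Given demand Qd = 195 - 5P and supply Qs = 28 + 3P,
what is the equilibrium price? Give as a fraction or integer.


At equilibrium, Qd = Qs.
195 - 5P = 28 + 3P
195 - 28 = 5P + 3P
167 = 8P
P* = 167/8 = 167/8

167/8


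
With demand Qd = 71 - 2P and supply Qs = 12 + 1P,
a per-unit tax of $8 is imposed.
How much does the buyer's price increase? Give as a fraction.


With a per-unit tax, the buyer's price increase depends on relative slopes.
Supply slope: d = 1, Demand slope: b = 2
Buyer's price increase = d * tax / (b + d)
= 1 * 8 / (2 + 1)
= 8 / 3 = 8/3

8/3


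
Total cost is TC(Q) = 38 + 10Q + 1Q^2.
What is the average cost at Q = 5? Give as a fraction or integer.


TC(5) = 38 + 10*5 + 1*5^2
TC(5) = 38 + 50 + 25 = 113
AC = TC/Q = 113/5 = 113/5

113/5


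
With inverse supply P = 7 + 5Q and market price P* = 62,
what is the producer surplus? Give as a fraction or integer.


Minimum supply price (at Q=0): P_min = 7
Quantity supplied at P* = 62:
Q* = (62 - 7)/5 = 11
PS = (1/2) * Q* * (P* - P_min)
PS = (1/2) * 11 * (62 - 7)
PS = (1/2) * 11 * 55 = 605/2

605/2


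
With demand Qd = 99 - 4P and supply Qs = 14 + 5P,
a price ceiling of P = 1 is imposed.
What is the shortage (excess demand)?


At P = 1:
Qd = 99 - 4*1 = 95
Qs = 14 + 5*1 = 19
Shortage = Qd - Qs = 95 - 19 = 76

76


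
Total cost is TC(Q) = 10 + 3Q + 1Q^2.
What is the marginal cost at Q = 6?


MC = dTC/dQ = 3 + 2*1*Q
At Q = 6:
MC = 3 + 2*6
MC = 3 + 12 = 15

15


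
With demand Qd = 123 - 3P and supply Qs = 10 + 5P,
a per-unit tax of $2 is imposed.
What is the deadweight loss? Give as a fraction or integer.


Pre-tax equilibrium quantity: Q* = 645/8
Post-tax equilibrium quantity: Q_tax = 615/8
Reduction in quantity: Q* - Q_tax = 15/4
DWL = (1/2) * tax * (Q* - Q_tax)
DWL = (1/2) * 2 * 15/4 = 15/4

15/4


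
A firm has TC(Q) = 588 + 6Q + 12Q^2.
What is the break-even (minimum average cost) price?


AC(Q) = 588/Q + 6 + 12Q
To minimize: dAC/dQ = -588/Q^2 + 12 = 0
Q^2 = 588/12 = 49
Q* = 7
Min AC = 588/7 + 6 + 12*7
Min AC = 84 + 6 + 84 = 174

174


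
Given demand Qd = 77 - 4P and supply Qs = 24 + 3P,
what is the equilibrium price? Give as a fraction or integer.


At equilibrium, Qd = Qs.
77 - 4P = 24 + 3P
77 - 24 = 4P + 3P
53 = 7P
P* = 53/7 = 53/7

53/7


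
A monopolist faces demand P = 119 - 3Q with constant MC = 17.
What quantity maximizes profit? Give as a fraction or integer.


TR = P*Q = (119 - 3Q)Q = 119Q - 3Q^2
MR = dTR/dQ = 119 - 6Q
Set MR = MC:
119 - 6Q = 17
102 = 6Q
Q* = 102/6 = 17

17


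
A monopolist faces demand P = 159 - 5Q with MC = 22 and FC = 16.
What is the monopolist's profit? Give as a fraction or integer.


MR = MC: 159 - 10Q = 22
Q* = 137/10
P* = 159 - 5*137/10 = 181/2
Profit = (P* - MC)*Q* - FC
= (181/2 - 22)*137/10 - 16
= 137/2*137/10 - 16
= 18769/20 - 16 = 18449/20

18449/20


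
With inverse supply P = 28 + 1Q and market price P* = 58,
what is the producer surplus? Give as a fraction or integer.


Minimum supply price (at Q=0): P_min = 28
Quantity supplied at P* = 58:
Q* = (58 - 28)/1 = 30
PS = (1/2) * Q* * (P* - P_min)
PS = (1/2) * 30 * (58 - 28)
PS = (1/2) * 30 * 30 = 450

450


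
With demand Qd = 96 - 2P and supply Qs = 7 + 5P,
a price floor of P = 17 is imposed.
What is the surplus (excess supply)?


At P = 17:
Qd = 96 - 2*17 = 62
Qs = 7 + 5*17 = 92
Surplus = Qs - Qd = 92 - 62 = 30

30


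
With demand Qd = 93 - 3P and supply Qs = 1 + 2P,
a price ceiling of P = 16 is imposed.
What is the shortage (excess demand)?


At P = 16:
Qd = 93 - 3*16 = 45
Qs = 1 + 2*16 = 33
Shortage = Qd - Qs = 45 - 33 = 12

12


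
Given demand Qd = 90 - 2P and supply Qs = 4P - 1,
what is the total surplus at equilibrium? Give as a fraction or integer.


Find equilibrium: 90 - 2P = 4P - 1
90 + 1 = 6P
P* = 91/6 = 91/6
Q* = 4*91/6 - 1 = 179/3
Inverse demand: P = 45 - Q/2, so P_max = 45
Inverse supply: P = 1/4 + Q/4, so P_min = 1/4
CS = (1/2) * 179/3 * (45 - 91/6) = 32041/36
PS = (1/2) * 179/3 * (91/6 - 1/4) = 32041/72
TS = CS + PS = 32041/36 + 32041/72 = 32041/24

32041/24


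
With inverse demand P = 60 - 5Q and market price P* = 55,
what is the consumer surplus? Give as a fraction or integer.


Maximum willingness to pay (at Q=0): P_max = 60
Quantity demanded at P* = 55:
Q* = (60 - 55)/5 = 1
CS = (1/2) * Q* * (P_max - P*)
CS = (1/2) * 1 * (60 - 55)
CS = (1/2) * 1 * 5 = 5/2

5/2


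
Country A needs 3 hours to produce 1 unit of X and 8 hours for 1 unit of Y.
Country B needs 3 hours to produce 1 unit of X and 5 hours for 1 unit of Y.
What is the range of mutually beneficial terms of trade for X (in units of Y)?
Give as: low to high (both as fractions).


Opportunity cost of X for Country A = hours_X / hours_Y = 3/8 = 3/8 units of Y
Opportunity cost of X for Country B = hours_X / hours_Y = 3/5 = 3/5 units of Y
Terms of trade must be between the two opportunity costs.
Range: 3/8 to 3/5

3/8 to 3/5


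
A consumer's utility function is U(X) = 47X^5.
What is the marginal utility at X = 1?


MU = dU/dX = 47*5*X^(5-1)
MU = 235*X^4
At X = 1:
MU = 235 * 1^4
MU = 235 * 1 = 235

235


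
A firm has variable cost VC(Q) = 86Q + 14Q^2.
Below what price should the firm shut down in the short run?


AVC(Q) = VC(Q)/Q = 86 + 14Q
AVC is increasing in Q, so minimum AVC is at Q -> 0+.
Min AVC = 86
The firm should shut down if P < 86.

86


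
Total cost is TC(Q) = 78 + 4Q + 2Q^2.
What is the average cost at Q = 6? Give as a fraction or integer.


TC(6) = 78 + 4*6 + 2*6^2
TC(6) = 78 + 24 + 72 = 174
AC = TC/Q = 174/6 = 29

29


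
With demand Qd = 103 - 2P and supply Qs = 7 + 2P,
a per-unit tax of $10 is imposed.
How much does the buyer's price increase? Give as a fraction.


With a per-unit tax, the buyer's price increase depends on relative slopes.
Supply slope: d = 2, Demand slope: b = 2
Buyer's price increase = d * tax / (b + d)
= 2 * 10 / (2 + 2)
= 20 / 4 = 5

5


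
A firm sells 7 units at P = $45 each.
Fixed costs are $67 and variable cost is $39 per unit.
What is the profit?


Total Revenue = P * Q = 45 * 7 = $315
Total Cost = FC + VC*Q = 67 + 39*7 = $340
Profit = TR - TC = 315 - 340 = $-25

$-25


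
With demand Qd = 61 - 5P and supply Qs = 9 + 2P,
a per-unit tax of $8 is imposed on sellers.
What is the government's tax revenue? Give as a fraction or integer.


With tax on sellers, new supply: Qs' = 9 + 2(P - 8)
= 2P - 7
New equilibrium quantity:
Q_new = 87/7
Tax revenue = tax * Q_new = 8 * 87/7 = 696/7

696/7


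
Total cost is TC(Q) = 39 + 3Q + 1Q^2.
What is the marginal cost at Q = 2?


MC = dTC/dQ = 3 + 2*1*Q
At Q = 2:
MC = 3 + 2*2
MC = 3 + 4 = 7

7


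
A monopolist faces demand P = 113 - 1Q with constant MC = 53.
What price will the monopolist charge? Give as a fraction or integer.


MR = 113 - 2Q
Set MR = MC: 113 - 2Q = 53
Q* = 30
Substitute into demand:
P* = 113 - 1*30 = 83

83


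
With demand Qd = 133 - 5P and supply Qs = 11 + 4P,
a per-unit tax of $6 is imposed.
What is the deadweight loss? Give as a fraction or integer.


Pre-tax equilibrium quantity: Q* = 587/9
Post-tax equilibrium quantity: Q_tax = 467/9
Reduction in quantity: Q* - Q_tax = 40/3
DWL = (1/2) * tax * (Q* - Q_tax)
DWL = (1/2) * 6 * 40/3 = 40

40


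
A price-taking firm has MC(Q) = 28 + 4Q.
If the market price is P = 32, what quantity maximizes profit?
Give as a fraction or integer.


In perfect competition, profit is maximized where P = MC.
32 = 28 + 4Q
4 = 4Q
Q* = 4/4 = 1

1


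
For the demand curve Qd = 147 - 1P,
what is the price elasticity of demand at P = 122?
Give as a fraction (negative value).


dQ/dP = -1
At P = 122: Q = 147 - 1*122 = 25
E = (dQ/dP)(P/Q) = (-1)(122/25) = -122/25

-122/25


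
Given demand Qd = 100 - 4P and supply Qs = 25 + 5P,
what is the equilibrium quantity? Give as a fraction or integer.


First find equilibrium price:
100 - 4P = 25 + 5P
P* = 75/9 = 25/3
Then substitute into demand:
Q* = 100 - 4 * 25/3 = 200/3

200/3


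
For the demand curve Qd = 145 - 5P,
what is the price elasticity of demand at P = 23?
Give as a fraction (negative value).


dQ/dP = -5
At P = 23: Q = 145 - 5*23 = 30
E = (dQ/dP)(P/Q) = (-5)(23/30) = -23/6

-23/6


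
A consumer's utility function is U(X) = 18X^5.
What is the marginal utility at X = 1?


MU = dU/dX = 18*5*X^(5-1)
MU = 90*X^4
At X = 1:
MU = 90 * 1^4
MU = 90 * 1 = 90

90


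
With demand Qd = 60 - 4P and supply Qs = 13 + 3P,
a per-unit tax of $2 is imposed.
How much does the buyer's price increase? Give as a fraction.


With a per-unit tax, the buyer's price increase depends on relative slopes.
Supply slope: d = 3, Demand slope: b = 4
Buyer's price increase = d * tax / (b + d)
= 3 * 2 / (4 + 3)
= 6 / 7 = 6/7

6/7


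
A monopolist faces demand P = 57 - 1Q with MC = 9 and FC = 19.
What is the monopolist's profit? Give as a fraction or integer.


MR = MC: 57 - 2Q = 9
Q* = 24
P* = 57 - 1*24 = 33
Profit = (P* - MC)*Q* - FC
= (33 - 9)*24 - 19
= 24*24 - 19
= 576 - 19 = 557

557


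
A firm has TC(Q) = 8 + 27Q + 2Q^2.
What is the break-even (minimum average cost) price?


AC(Q) = 8/Q + 27 + 2Q
To minimize: dAC/dQ = -8/Q^2 + 2 = 0
Q^2 = 8/2 = 4
Q* = 2
Min AC = 8/2 + 27 + 2*2
Min AC = 4 + 27 + 4 = 35

35


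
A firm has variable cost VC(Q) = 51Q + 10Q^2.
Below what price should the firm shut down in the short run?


AVC(Q) = VC(Q)/Q = 51 + 10Q
AVC is increasing in Q, so minimum AVC is at Q -> 0+.
Min AVC = 51
The firm should shut down if P < 51.

51


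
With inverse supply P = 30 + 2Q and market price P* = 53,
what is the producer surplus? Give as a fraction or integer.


Minimum supply price (at Q=0): P_min = 30
Quantity supplied at P* = 53:
Q* = (53 - 30)/2 = 23/2
PS = (1/2) * Q* * (P* - P_min)
PS = (1/2) * 23/2 * (53 - 30)
PS = (1/2) * 23/2 * 23 = 529/4

529/4


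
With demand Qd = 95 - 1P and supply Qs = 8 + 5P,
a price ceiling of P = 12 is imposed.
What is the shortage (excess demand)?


At P = 12:
Qd = 95 - 1*12 = 83
Qs = 8 + 5*12 = 68
Shortage = Qd - Qs = 83 - 68 = 15

15


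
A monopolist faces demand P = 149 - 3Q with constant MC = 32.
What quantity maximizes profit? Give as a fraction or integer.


TR = P*Q = (149 - 3Q)Q = 149Q - 3Q^2
MR = dTR/dQ = 149 - 6Q
Set MR = MC:
149 - 6Q = 32
117 = 6Q
Q* = 117/6 = 39/2

39/2


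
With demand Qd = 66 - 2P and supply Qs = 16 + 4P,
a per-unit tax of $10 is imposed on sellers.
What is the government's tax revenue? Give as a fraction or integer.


With tax on sellers, new supply: Qs' = 16 + 4(P - 10)
= 4P - 24
New equilibrium quantity:
Q_new = 36
Tax revenue = tax * Q_new = 10 * 36 = 360

360


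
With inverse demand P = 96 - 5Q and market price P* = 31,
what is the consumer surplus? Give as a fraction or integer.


Maximum willingness to pay (at Q=0): P_max = 96
Quantity demanded at P* = 31:
Q* = (96 - 31)/5 = 13
CS = (1/2) * Q* * (P_max - P*)
CS = (1/2) * 13 * (96 - 31)
CS = (1/2) * 13 * 65 = 845/2

845/2


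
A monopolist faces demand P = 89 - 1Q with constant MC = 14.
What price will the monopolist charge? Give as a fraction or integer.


MR = 89 - 2Q
Set MR = MC: 89 - 2Q = 14
Q* = 75/2
Substitute into demand:
P* = 89 - 1*75/2 = 103/2

103/2


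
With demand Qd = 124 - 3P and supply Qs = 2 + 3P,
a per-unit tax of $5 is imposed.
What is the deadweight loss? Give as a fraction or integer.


Pre-tax equilibrium quantity: Q* = 63
Post-tax equilibrium quantity: Q_tax = 111/2
Reduction in quantity: Q* - Q_tax = 15/2
DWL = (1/2) * tax * (Q* - Q_tax)
DWL = (1/2) * 5 * 15/2 = 75/4

75/4


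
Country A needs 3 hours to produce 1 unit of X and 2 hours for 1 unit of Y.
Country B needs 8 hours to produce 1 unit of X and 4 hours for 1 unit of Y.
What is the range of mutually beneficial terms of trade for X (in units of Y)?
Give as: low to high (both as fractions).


Opportunity cost of X for Country A = hours_X / hours_Y = 3/2 = 3/2 units of Y
Opportunity cost of X for Country B = hours_X / hours_Y = 8/4 = 2 units of Y
Terms of trade must be between the two opportunity costs.
Range: 3/2 to 2

3/2 to 2


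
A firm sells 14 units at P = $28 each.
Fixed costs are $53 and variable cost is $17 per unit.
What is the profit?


Total Revenue = P * Q = 28 * 14 = $392
Total Cost = FC + VC*Q = 53 + 17*14 = $291
Profit = TR - TC = 392 - 291 = $101

$101


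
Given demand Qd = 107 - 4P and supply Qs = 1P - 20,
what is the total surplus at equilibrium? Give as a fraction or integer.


Find equilibrium: 107 - 4P = 1P - 20
107 + 20 = 5P
P* = 127/5 = 127/5
Q* = 1*127/5 - 20 = 27/5
Inverse demand: P = 107/4 - Q/4, so P_max = 107/4
Inverse supply: P = 20 + Q/1, so P_min = 20
CS = (1/2) * 27/5 * (107/4 - 127/5) = 729/200
PS = (1/2) * 27/5 * (127/5 - 20) = 729/50
TS = CS + PS = 729/200 + 729/50 = 729/40

729/40


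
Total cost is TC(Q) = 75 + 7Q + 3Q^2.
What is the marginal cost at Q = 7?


MC = dTC/dQ = 7 + 2*3*Q
At Q = 7:
MC = 7 + 6*7
MC = 7 + 42 = 49

49


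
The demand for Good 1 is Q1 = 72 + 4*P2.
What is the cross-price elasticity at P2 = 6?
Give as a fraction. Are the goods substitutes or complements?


dQ1/dP2 = 4
At P2 = 6: Q1 = 72 + 4*6 = 96
Exy = (dQ1/dP2)(P2/Q1) = 4 * 6 / 96 = 1/4
Since Exy > 0, the goods are substitutes.

1/4 (substitutes)


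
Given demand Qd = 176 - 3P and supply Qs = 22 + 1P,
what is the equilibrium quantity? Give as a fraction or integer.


First find equilibrium price:
176 - 3P = 22 + 1P
P* = 154/4 = 77/2
Then substitute into demand:
Q* = 176 - 3 * 77/2 = 121/2

121/2


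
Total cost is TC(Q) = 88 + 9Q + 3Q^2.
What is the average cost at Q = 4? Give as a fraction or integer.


TC(4) = 88 + 9*4 + 3*4^2
TC(4) = 88 + 36 + 48 = 172
AC = TC/Q = 172/4 = 43

43


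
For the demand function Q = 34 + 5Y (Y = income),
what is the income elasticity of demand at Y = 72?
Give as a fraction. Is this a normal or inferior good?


dQ/dY = 5
At Y = 72: Q = 34 + 5*72 = 394
Ey = (dQ/dY)(Y/Q) = 5 * 72 / 394 = 180/197
Since Ey > 0, this is a normal good.

180/197 (normal good)


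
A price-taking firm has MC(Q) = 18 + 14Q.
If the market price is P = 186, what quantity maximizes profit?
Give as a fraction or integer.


In perfect competition, profit is maximized where P = MC.
186 = 18 + 14Q
168 = 14Q
Q* = 168/14 = 12

12


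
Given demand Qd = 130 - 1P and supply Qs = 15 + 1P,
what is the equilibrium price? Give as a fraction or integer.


At equilibrium, Qd = Qs.
130 - 1P = 15 + 1P
130 - 15 = 1P + 1P
115 = 2P
P* = 115/2 = 115/2

115/2


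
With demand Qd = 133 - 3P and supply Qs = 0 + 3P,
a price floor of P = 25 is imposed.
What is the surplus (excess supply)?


At P = 25:
Qd = 133 - 3*25 = 58
Qs = 0 + 3*25 = 75
Surplus = Qs - Qd = 75 - 58 = 17

17


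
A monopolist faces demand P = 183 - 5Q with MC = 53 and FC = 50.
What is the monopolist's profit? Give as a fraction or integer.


MR = MC: 183 - 10Q = 53
Q* = 13
P* = 183 - 5*13 = 118
Profit = (P* - MC)*Q* - FC
= (118 - 53)*13 - 50
= 65*13 - 50
= 845 - 50 = 795

795


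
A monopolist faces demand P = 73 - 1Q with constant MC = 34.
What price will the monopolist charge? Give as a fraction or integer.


MR = 73 - 2Q
Set MR = MC: 73 - 2Q = 34
Q* = 39/2
Substitute into demand:
P* = 73 - 1*39/2 = 107/2

107/2


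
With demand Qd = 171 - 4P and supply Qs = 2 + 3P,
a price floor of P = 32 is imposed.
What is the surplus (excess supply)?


At P = 32:
Qd = 171 - 4*32 = 43
Qs = 2 + 3*32 = 98
Surplus = Qs - Qd = 98 - 43 = 55

55


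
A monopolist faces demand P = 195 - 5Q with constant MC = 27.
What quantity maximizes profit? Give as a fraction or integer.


TR = P*Q = (195 - 5Q)Q = 195Q - 5Q^2
MR = dTR/dQ = 195 - 10Q
Set MR = MC:
195 - 10Q = 27
168 = 10Q
Q* = 168/10 = 84/5

84/5


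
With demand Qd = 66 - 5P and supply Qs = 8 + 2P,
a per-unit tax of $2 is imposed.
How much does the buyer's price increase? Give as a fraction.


With a per-unit tax, the buyer's price increase depends on relative slopes.
Supply slope: d = 2, Demand slope: b = 5
Buyer's price increase = d * tax / (b + d)
= 2 * 2 / (5 + 2)
= 4 / 7 = 4/7

4/7


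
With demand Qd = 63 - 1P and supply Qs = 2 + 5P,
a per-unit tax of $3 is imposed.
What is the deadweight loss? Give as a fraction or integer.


Pre-tax equilibrium quantity: Q* = 317/6
Post-tax equilibrium quantity: Q_tax = 151/3
Reduction in quantity: Q* - Q_tax = 5/2
DWL = (1/2) * tax * (Q* - Q_tax)
DWL = (1/2) * 3 * 5/2 = 15/4

15/4


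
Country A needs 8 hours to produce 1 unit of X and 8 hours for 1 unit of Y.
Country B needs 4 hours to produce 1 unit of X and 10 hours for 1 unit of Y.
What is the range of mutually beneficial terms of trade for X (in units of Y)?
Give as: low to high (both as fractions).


Opportunity cost of X for Country A = hours_X / hours_Y = 8/8 = 1 units of Y
Opportunity cost of X for Country B = hours_X / hours_Y = 4/10 = 2/5 units of Y
Terms of trade must be between the two opportunity costs.
Range: 2/5 to 1

2/5 to 1


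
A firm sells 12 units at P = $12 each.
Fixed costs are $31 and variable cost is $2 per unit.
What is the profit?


Total Revenue = P * Q = 12 * 12 = $144
Total Cost = FC + VC*Q = 31 + 2*12 = $55
Profit = TR - TC = 144 - 55 = $89

$89


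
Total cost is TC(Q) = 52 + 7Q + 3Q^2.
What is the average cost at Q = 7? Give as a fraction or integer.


TC(7) = 52 + 7*7 + 3*7^2
TC(7) = 52 + 49 + 147 = 248
AC = TC/Q = 248/7 = 248/7

248/7


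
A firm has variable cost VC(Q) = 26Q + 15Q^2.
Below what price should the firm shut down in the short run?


AVC(Q) = VC(Q)/Q = 26 + 15Q
AVC is increasing in Q, so minimum AVC is at Q -> 0+.
Min AVC = 26
The firm should shut down if P < 26.

26


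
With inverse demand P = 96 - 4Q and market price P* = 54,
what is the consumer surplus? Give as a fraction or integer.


Maximum willingness to pay (at Q=0): P_max = 96
Quantity demanded at P* = 54:
Q* = (96 - 54)/4 = 21/2
CS = (1/2) * Q* * (P_max - P*)
CS = (1/2) * 21/2 * (96 - 54)
CS = (1/2) * 21/2 * 42 = 441/2

441/2


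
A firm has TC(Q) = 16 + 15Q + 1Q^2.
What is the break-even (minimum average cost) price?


AC(Q) = 16/Q + 15 + 1Q
To minimize: dAC/dQ = -16/Q^2 + 1 = 0
Q^2 = 16/1 = 16
Q* = 4
Min AC = 16/4 + 15 + 1*4
Min AC = 4 + 15 + 4 = 23

23


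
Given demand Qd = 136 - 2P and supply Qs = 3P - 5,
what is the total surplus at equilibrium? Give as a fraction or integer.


Find equilibrium: 136 - 2P = 3P - 5
136 + 5 = 5P
P* = 141/5 = 141/5
Q* = 3*141/5 - 5 = 398/5
Inverse demand: P = 68 - Q/2, so P_max = 68
Inverse supply: P = 5/3 + Q/3, so P_min = 5/3
CS = (1/2) * 398/5 * (68 - 141/5) = 39601/25
PS = (1/2) * 398/5 * (141/5 - 5/3) = 79202/75
TS = CS + PS = 39601/25 + 79202/75 = 39601/15

39601/15


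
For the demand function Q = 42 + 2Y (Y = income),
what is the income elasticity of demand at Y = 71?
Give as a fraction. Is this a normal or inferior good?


dQ/dY = 2
At Y = 71: Q = 42 + 2*71 = 184
Ey = (dQ/dY)(Y/Q) = 2 * 71 / 184 = 71/92
Since Ey > 0, this is a normal good.

71/92 (normal good)


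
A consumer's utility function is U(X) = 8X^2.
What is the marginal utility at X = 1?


MU = dU/dX = 8*2*X^(2-1)
MU = 16*X^1
At X = 1:
MU = 16 * 1^1
MU = 16 * 1 = 16

16


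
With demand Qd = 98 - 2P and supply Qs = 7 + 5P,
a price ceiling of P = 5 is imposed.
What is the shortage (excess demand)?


At P = 5:
Qd = 98 - 2*5 = 88
Qs = 7 + 5*5 = 32
Shortage = Qd - Qs = 88 - 32 = 56

56


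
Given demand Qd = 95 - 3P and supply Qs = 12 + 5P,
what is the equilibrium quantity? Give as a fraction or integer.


First find equilibrium price:
95 - 3P = 12 + 5P
P* = 83/8 = 83/8
Then substitute into demand:
Q* = 95 - 3 * 83/8 = 511/8

511/8


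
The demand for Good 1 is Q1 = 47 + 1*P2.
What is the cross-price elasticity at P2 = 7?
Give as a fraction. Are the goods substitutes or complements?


dQ1/dP2 = 1
At P2 = 7: Q1 = 47 + 1*7 = 54
Exy = (dQ1/dP2)(P2/Q1) = 1 * 7 / 54 = 7/54
Since Exy > 0, the goods are substitutes.

7/54 (substitutes)


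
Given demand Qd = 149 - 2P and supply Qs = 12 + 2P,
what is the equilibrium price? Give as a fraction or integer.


At equilibrium, Qd = Qs.
149 - 2P = 12 + 2P
149 - 12 = 2P + 2P
137 = 4P
P* = 137/4 = 137/4

137/4


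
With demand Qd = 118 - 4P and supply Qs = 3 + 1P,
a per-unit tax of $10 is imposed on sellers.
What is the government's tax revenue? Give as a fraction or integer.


With tax on sellers, new supply: Qs' = 3 + 1(P - 10)
= 1P - 7
New equilibrium quantity:
Q_new = 18
Tax revenue = tax * Q_new = 10 * 18 = 180

180


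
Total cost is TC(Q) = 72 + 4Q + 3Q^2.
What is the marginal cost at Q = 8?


MC = dTC/dQ = 4 + 2*3*Q
At Q = 8:
MC = 4 + 6*8
MC = 4 + 48 = 52

52


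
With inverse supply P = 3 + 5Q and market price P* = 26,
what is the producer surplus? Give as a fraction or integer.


Minimum supply price (at Q=0): P_min = 3
Quantity supplied at P* = 26:
Q* = (26 - 3)/5 = 23/5
PS = (1/2) * Q* * (P* - P_min)
PS = (1/2) * 23/5 * (26 - 3)
PS = (1/2) * 23/5 * 23 = 529/10

529/10


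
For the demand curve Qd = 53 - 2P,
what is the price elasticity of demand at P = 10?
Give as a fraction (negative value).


dQ/dP = -2
At P = 10: Q = 53 - 2*10 = 33
E = (dQ/dP)(P/Q) = (-2)(10/33) = -20/33

-20/33


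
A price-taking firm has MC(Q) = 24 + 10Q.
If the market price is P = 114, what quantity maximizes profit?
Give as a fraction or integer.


In perfect competition, profit is maximized where P = MC.
114 = 24 + 10Q
90 = 10Q
Q* = 90/10 = 9

9


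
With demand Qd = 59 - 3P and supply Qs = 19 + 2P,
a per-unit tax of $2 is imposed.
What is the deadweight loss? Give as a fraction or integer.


Pre-tax equilibrium quantity: Q* = 35
Post-tax equilibrium quantity: Q_tax = 163/5
Reduction in quantity: Q* - Q_tax = 12/5
DWL = (1/2) * tax * (Q* - Q_tax)
DWL = (1/2) * 2 * 12/5 = 12/5

12/5


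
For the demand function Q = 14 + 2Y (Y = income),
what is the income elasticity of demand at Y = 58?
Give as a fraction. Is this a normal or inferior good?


dQ/dY = 2
At Y = 58: Q = 14 + 2*58 = 130
Ey = (dQ/dY)(Y/Q) = 2 * 58 / 130 = 58/65
Since Ey > 0, this is a normal good.

58/65 (normal good)


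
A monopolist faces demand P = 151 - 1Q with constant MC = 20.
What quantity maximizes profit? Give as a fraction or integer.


TR = P*Q = (151 - 1Q)Q = 151Q - 1Q^2
MR = dTR/dQ = 151 - 2Q
Set MR = MC:
151 - 2Q = 20
131 = 2Q
Q* = 131/2 = 131/2

131/2


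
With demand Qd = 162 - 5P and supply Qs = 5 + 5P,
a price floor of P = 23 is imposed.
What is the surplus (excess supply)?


At P = 23:
Qd = 162 - 5*23 = 47
Qs = 5 + 5*23 = 120
Surplus = Qs - Qd = 120 - 47 = 73

73


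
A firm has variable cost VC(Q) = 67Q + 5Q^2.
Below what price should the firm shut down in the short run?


AVC(Q) = VC(Q)/Q = 67 + 5Q
AVC is increasing in Q, so minimum AVC is at Q -> 0+.
Min AVC = 67
The firm should shut down if P < 67.

67


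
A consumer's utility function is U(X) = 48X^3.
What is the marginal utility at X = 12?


MU = dU/dX = 48*3*X^(3-1)
MU = 144*X^2
At X = 12:
MU = 144 * 12^2
MU = 144 * 144 = 20736

20736


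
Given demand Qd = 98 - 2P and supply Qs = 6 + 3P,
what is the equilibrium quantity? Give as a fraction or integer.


First find equilibrium price:
98 - 2P = 6 + 3P
P* = 92/5 = 92/5
Then substitute into demand:
Q* = 98 - 2 * 92/5 = 306/5

306/5


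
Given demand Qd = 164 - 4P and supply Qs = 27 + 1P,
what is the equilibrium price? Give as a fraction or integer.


At equilibrium, Qd = Qs.
164 - 4P = 27 + 1P
164 - 27 = 4P + 1P
137 = 5P
P* = 137/5 = 137/5

137/5


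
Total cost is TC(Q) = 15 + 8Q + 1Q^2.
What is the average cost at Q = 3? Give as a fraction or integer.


TC(3) = 15 + 8*3 + 1*3^2
TC(3) = 15 + 24 + 9 = 48
AC = TC/Q = 48/3 = 16

16


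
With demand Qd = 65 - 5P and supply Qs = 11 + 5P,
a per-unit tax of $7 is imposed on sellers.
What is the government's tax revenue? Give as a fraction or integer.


With tax on sellers, new supply: Qs' = 11 + 5(P - 7)
= 5P - 24
New equilibrium quantity:
Q_new = 41/2
Tax revenue = tax * Q_new = 7 * 41/2 = 287/2

287/2


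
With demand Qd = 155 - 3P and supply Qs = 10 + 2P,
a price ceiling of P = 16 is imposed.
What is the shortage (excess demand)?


At P = 16:
Qd = 155 - 3*16 = 107
Qs = 10 + 2*16 = 42
Shortage = Qd - Qs = 107 - 42 = 65

65


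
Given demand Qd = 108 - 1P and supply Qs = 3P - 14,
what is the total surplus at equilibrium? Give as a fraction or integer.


Find equilibrium: 108 - 1P = 3P - 14
108 + 14 = 4P
P* = 122/4 = 61/2
Q* = 3*61/2 - 14 = 155/2
Inverse demand: P = 108 - Q/1, so P_max = 108
Inverse supply: P = 14/3 + Q/3, so P_min = 14/3
CS = (1/2) * 155/2 * (108 - 61/2) = 24025/8
PS = (1/2) * 155/2 * (61/2 - 14/3) = 24025/24
TS = CS + PS = 24025/8 + 24025/24 = 24025/6

24025/6


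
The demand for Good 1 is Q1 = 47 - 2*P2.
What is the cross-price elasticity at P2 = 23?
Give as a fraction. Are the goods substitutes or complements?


dQ1/dP2 = -2
At P2 = 23: Q1 = 47 - 2*23 = 1
Exy = (dQ1/dP2)(P2/Q1) = -2 * 23 / 1 = -46
Since Exy < 0, the goods are complements.

-46 (complements)


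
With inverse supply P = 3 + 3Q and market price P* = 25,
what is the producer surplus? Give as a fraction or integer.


Minimum supply price (at Q=0): P_min = 3
Quantity supplied at P* = 25:
Q* = (25 - 3)/3 = 22/3
PS = (1/2) * Q* * (P* - P_min)
PS = (1/2) * 22/3 * (25 - 3)
PS = (1/2) * 22/3 * 22 = 242/3

242/3


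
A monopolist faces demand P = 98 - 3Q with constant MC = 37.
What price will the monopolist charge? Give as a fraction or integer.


MR = 98 - 6Q
Set MR = MC: 98 - 6Q = 37
Q* = 61/6
Substitute into demand:
P* = 98 - 3*61/6 = 135/2

135/2


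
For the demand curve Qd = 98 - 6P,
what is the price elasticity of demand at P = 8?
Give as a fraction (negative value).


dQ/dP = -6
At P = 8: Q = 98 - 6*8 = 50
E = (dQ/dP)(P/Q) = (-6)(8/50) = -24/25

-24/25


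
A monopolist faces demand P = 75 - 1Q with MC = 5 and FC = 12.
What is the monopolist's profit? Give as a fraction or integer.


MR = MC: 75 - 2Q = 5
Q* = 35
P* = 75 - 1*35 = 40
Profit = (P* - MC)*Q* - FC
= (40 - 5)*35 - 12
= 35*35 - 12
= 1225 - 12 = 1213

1213


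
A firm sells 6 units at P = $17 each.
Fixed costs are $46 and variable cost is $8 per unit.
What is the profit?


Total Revenue = P * Q = 17 * 6 = $102
Total Cost = FC + VC*Q = 46 + 8*6 = $94
Profit = TR - TC = 102 - 94 = $8

$8


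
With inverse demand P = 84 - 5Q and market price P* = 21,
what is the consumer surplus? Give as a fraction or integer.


Maximum willingness to pay (at Q=0): P_max = 84
Quantity demanded at P* = 21:
Q* = (84 - 21)/5 = 63/5
CS = (1/2) * Q* * (P_max - P*)
CS = (1/2) * 63/5 * (84 - 21)
CS = (1/2) * 63/5 * 63 = 3969/10

3969/10


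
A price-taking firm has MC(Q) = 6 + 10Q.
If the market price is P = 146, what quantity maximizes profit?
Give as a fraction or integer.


In perfect competition, profit is maximized where P = MC.
146 = 6 + 10Q
140 = 10Q
Q* = 140/10 = 14

14


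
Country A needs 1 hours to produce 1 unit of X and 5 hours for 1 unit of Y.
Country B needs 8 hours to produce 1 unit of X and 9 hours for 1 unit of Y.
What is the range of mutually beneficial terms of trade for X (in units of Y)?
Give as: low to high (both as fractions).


Opportunity cost of X for Country A = hours_X / hours_Y = 1/5 = 1/5 units of Y
Opportunity cost of X for Country B = hours_X / hours_Y = 8/9 = 8/9 units of Y
Terms of trade must be between the two opportunity costs.
Range: 1/5 to 8/9

1/5 to 8/9


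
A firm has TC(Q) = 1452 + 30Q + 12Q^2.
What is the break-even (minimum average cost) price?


AC(Q) = 1452/Q + 30 + 12Q
To minimize: dAC/dQ = -1452/Q^2 + 12 = 0
Q^2 = 1452/12 = 121
Q* = 11
Min AC = 1452/11 + 30 + 12*11
Min AC = 132 + 30 + 132 = 294

294


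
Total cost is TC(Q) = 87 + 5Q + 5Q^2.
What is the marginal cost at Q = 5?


MC = dTC/dQ = 5 + 2*5*Q
At Q = 5:
MC = 5 + 10*5
MC = 5 + 50 = 55

55


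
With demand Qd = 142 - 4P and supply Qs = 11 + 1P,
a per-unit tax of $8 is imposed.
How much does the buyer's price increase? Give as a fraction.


With a per-unit tax, the buyer's price increase depends on relative slopes.
Supply slope: d = 1, Demand slope: b = 4
Buyer's price increase = d * tax / (b + d)
= 1 * 8 / (4 + 1)
= 8 / 5 = 8/5

8/5


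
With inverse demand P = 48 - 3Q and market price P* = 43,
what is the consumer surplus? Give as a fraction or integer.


Maximum willingness to pay (at Q=0): P_max = 48
Quantity demanded at P* = 43:
Q* = (48 - 43)/3 = 5/3
CS = (1/2) * Q* * (P_max - P*)
CS = (1/2) * 5/3 * (48 - 43)
CS = (1/2) * 5/3 * 5 = 25/6

25/6


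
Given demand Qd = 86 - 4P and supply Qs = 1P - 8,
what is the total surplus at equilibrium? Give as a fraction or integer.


Find equilibrium: 86 - 4P = 1P - 8
86 + 8 = 5P
P* = 94/5 = 94/5
Q* = 1*94/5 - 8 = 54/5
Inverse demand: P = 43/2 - Q/4, so P_max = 43/2
Inverse supply: P = 8 + Q/1, so P_min = 8
CS = (1/2) * 54/5 * (43/2 - 94/5) = 729/50
PS = (1/2) * 54/5 * (94/5 - 8) = 1458/25
TS = CS + PS = 729/50 + 1458/25 = 729/10

729/10


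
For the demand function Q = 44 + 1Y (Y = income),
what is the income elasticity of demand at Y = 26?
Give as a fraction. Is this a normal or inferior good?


dQ/dY = 1
At Y = 26: Q = 44 + 1*26 = 70
Ey = (dQ/dY)(Y/Q) = 1 * 26 / 70 = 13/35
Since Ey > 0, this is a normal good.

13/35 (normal good)


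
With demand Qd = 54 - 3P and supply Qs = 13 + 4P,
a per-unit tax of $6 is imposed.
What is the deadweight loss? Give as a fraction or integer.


Pre-tax equilibrium quantity: Q* = 255/7
Post-tax equilibrium quantity: Q_tax = 183/7
Reduction in quantity: Q* - Q_tax = 72/7
DWL = (1/2) * tax * (Q* - Q_tax)
DWL = (1/2) * 6 * 72/7 = 216/7

216/7


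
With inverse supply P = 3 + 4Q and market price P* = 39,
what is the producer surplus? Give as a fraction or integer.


Minimum supply price (at Q=0): P_min = 3
Quantity supplied at P* = 39:
Q* = (39 - 3)/4 = 9
PS = (1/2) * Q* * (P* - P_min)
PS = (1/2) * 9 * (39 - 3)
PS = (1/2) * 9 * 36 = 162

162


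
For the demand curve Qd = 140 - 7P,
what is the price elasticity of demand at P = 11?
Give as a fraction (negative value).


dQ/dP = -7
At P = 11: Q = 140 - 7*11 = 63
E = (dQ/dP)(P/Q) = (-7)(11/63) = -11/9

-11/9


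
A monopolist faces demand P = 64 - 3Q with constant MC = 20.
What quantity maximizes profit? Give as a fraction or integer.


TR = P*Q = (64 - 3Q)Q = 64Q - 3Q^2
MR = dTR/dQ = 64 - 6Q
Set MR = MC:
64 - 6Q = 20
44 = 6Q
Q* = 44/6 = 22/3

22/3


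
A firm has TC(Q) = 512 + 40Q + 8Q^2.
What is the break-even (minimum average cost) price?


AC(Q) = 512/Q + 40 + 8Q
To minimize: dAC/dQ = -512/Q^2 + 8 = 0
Q^2 = 512/8 = 64
Q* = 8
Min AC = 512/8 + 40 + 8*8
Min AC = 64 + 40 + 64 = 168

168


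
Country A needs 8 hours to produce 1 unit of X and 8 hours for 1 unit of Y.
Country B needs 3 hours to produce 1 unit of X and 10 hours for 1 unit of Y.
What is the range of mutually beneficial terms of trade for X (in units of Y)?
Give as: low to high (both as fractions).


Opportunity cost of X for Country A = hours_X / hours_Y = 8/8 = 1 units of Y
Opportunity cost of X for Country B = hours_X / hours_Y = 3/10 = 3/10 units of Y
Terms of trade must be between the two opportunity costs.
Range: 3/10 to 1

3/10 to 1


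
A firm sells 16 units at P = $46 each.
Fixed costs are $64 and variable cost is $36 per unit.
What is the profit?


Total Revenue = P * Q = 46 * 16 = $736
Total Cost = FC + VC*Q = 64 + 36*16 = $640
Profit = TR - TC = 736 - 640 = $96

$96


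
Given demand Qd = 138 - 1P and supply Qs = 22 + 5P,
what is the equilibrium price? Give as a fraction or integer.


At equilibrium, Qd = Qs.
138 - 1P = 22 + 5P
138 - 22 = 1P + 5P
116 = 6P
P* = 116/6 = 58/3

58/3


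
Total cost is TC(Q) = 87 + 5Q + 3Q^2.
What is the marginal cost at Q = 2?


MC = dTC/dQ = 5 + 2*3*Q
At Q = 2:
MC = 5 + 6*2
MC = 5 + 12 = 17

17


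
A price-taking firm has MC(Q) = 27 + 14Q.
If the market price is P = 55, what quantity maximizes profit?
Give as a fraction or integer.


In perfect competition, profit is maximized where P = MC.
55 = 27 + 14Q
28 = 14Q
Q* = 28/14 = 2

2


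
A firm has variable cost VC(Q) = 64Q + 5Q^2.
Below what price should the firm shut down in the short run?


AVC(Q) = VC(Q)/Q = 64 + 5Q
AVC is increasing in Q, so minimum AVC is at Q -> 0+.
Min AVC = 64
The firm should shut down if P < 64.

64


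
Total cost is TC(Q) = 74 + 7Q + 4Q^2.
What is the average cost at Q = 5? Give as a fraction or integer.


TC(5) = 74 + 7*5 + 4*5^2
TC(5) = 74 + 35 + 100 = 209
AC = TC/Q = 209/5 = 209/5

209/5


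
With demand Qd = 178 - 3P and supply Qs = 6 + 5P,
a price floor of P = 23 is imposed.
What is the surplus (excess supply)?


At P = 23:
Qd = 178 - 3*23 = 109
Qs = 6 + 5*23 = 121
Surplus = Qs - Qd = 121 - 109 = 12

12


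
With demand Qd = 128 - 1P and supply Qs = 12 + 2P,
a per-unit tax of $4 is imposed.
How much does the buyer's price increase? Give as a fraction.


With a per-unit tax, the buyer's price increase depends on relative slopes.
Supply slope: d = 2, Demand slope: b = 1
Buyer's price increase = d * tax / (b + d)
= 2 * 4 / (1 + 2)
= 8 / 3 = 8/3

8/3


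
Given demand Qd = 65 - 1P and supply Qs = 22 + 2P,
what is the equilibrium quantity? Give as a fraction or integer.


First find equilibrium price:
65 - 1P = 22 + 2P
P* = 43/3 = 43/3
Then substitute into demand:
Q* = 65 - 1 * 43/3 = 152/3

152/3


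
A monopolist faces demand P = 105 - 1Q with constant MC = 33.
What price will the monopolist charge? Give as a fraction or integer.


MR = 105 - 2Q
Set MR = MC: 105 - 2Q = 33
Q* = 36
Substitute into demand:
P* = 105 - 1*36 = 69

69


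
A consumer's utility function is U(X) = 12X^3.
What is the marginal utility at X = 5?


MU = dU/dX = 12*3*X^(3-1)
MU = 36*X^2
At X = 5:
MU = 36 * 5^2
MU = 36 * 25 = 900

900


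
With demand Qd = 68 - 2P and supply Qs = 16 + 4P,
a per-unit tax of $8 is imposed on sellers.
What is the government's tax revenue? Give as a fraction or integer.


With tax on sellers, new supply: Qs' = 16 + 4(P - 8)
= 4P - 16
New equilibrium quantity:
Q_new = 40
Tax revenue = tax * Q_new = 8 * 40 = 320

320


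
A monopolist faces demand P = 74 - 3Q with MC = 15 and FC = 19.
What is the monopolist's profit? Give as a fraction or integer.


MR = MC: 74 - 6Q = 15
Q* = 59/6
P* = 74 - 3*59/6 = 89/2
Profit = (P* - MC)*Q* - FC
= (89/2 - 15)*59/6 - 19
= 59/2*59/6 - 19
= 3481/12 - 19 = 3253/12

3253/12


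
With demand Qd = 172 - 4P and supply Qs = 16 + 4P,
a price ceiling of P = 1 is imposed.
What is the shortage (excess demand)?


At P = 1:
Qd = 172 - 4*1 = 168
Qs = 16 + 4*1 = 20
Shortage = Qd - Qs = 168 - 20 = 148

148


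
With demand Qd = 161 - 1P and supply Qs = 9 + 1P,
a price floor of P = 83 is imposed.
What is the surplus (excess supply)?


At P = 83:
Qd = 161 - 1*83 = 78
Qs = 9 + 1*83 = 92
Surplus = Qs - Qd = 92 - 78 = 14

14


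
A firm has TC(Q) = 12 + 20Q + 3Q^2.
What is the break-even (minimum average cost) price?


AC(Q) = 12/Q + 20 + 3Q
To minimize: dAC/dQ = -12/Q^2 + 3 = 0
Q^2 = 12/3 = 4
Q* = 2
Min AC = 12/2 + 20 + 3*2
Min AC = 6 + 20 + 6 = 32

32


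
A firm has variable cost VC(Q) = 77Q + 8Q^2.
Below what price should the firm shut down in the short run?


AVC(Q) = VC(Q)/Q = 77 + 8Q
AVC is increasing in Q, so minimum AVC is at Q -> 0+.
Min AVC = 77
The firm should shut down if P < 77.

77
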